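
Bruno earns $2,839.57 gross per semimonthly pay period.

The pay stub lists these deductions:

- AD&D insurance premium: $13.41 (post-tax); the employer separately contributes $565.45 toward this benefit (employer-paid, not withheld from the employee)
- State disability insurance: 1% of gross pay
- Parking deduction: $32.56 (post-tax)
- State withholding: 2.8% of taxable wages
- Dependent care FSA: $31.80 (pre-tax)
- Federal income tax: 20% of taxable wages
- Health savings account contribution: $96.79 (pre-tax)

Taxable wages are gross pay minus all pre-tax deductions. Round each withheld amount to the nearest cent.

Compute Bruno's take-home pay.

$2,018.50

Health savings account contribution: $96.79
Dependent care FSA: $31.80
Pre-tax total = $96.79 + $31.80 = $128.59
Taxable wages = $2,839.57 − $128.59 = $2,710.98
State withholding: $2,710.98 × 0.028 = $75.91
Federal income tax: $2,710.98 × 0.2 = $542.20
State disability insurance: $2,839.57 × 0.01 = $28.40
Parking deduction: $32.56
AD&D insurance premium: $13.41
(Employer's $565.45 toward AD&D insurance premium is not withheld from the employee.)
Total deductions = $96.79 + $31.80 + $75.91 + $542.20 + $28.40 + $32.56 + $13.41 = $821.07
Net pay = $2,839.57 − $821.07 = $2,018.50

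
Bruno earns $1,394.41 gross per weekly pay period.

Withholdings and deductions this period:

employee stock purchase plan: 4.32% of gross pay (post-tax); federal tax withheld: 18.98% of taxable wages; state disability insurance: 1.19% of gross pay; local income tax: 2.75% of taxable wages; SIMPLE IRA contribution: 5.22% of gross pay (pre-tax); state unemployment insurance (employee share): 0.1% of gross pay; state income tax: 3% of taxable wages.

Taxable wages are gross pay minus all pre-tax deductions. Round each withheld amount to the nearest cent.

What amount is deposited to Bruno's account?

SIMPLE IRA contribution: $1,394.41 × 0.0522 = $72.79
Taxable wages = $1,394.41 − $72.79 = $1,321.62
Federal tax withheld: $1,321.62 × 0.1898 = $250.84
State income tax: $1,321.62 × 0.03 = $39.65
Local income tax: $1,321.62 × 0.0275 = $36.34
State unemployment insurance (employee share): $1,394.41 × 0.001 = $1.39
State disability insurance: $1,394.41 × 0.0119 = $16.59
Employee stock purchase plan: $1,394.41 × 0.0432 = $60.24
Total deductions = $72.79 + $250.84 + $39.65 + $36.34 + $1.39 + $16.59 + $60.24 = $477.84
Net pay = $1,394.41 − $477.84 = $916.57

$916.57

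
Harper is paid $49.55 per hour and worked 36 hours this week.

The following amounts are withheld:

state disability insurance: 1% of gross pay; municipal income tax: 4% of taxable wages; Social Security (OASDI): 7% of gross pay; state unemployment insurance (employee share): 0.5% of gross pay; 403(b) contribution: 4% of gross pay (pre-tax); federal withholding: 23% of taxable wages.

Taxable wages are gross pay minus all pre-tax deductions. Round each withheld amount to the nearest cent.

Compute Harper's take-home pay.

$1,098.46

Gross pay: 36 × $49.55 = $1,783.80
403(b) contribution: $1,783.80 × 0.04 = $71.35
Taxable wages = $1,783.80 − $71.35 = $1,712.45
Federal withholding: $1,712.45 × 0.23 = $393.86
Municipal income tax: $1,712.45 × 0.04 = $68.50
State disability insurance: $1,783.80 × 0.01 = $17.84
State unemployment insurance (employee share): $1,783.80 × 0.005 = $8.92
Social Security (OASDI): $1,783.80 × 0.07 = $124.87
Total deductions = $71.35 + $393.86 + $68.50 + $17.84 + $8.92 + $124.87 = $685.34
Net pay = $1,783.80 − $685.34 = $1,098.46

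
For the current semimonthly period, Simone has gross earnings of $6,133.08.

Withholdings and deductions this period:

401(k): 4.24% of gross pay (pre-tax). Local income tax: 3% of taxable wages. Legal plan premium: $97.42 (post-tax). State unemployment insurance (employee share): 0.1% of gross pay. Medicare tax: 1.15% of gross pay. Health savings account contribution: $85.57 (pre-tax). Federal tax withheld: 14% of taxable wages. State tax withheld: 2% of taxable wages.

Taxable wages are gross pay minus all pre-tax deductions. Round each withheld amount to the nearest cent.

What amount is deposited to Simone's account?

$4,513.77

Health savings account contribution: $85.57
401(k): $6,133.08 × 0.0424 = $260.04
Pre-tax total = $85.57 + $260.04 = $345.61
Taxable wages = $6,133.08 − $345.61 = $5,787.47
Federal tax withheld: $5,787.47 × 0.14 = $810.25
Local income tax: $5,787.47 × 0.03 = $173.62
State tax withheld: $5,787.47 × 0.02 = $115.75
Medicare tax: $6,133.08 × 0.0115 = $70.53
State unemployment insurance (employee share): $6,133.08 × 0.001 = $6.13
Legal plan premium: $97.42
Total deductions = $85.57 + $260.04 + $810.25 + $173.62 + $115.75 + $70.53 + $6.13 + $97.42 = $1,619.31
Net pay = $6,133.08 − $1,619.31 = $4,513.77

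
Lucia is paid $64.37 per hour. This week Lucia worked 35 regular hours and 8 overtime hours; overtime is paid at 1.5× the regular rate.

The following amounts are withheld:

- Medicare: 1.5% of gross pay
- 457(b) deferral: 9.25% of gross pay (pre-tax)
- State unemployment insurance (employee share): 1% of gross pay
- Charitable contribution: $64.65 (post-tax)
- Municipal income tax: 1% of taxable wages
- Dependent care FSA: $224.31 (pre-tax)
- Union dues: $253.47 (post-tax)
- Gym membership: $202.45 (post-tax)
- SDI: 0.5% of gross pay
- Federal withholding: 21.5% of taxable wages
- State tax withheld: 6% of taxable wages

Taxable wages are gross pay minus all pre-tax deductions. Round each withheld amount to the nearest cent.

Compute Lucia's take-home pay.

$1,191.36

Regular pay: 35 × $64.37 = $2,252.95
Overtime pay: 8 × $64.37 × 1.5 = $772.44
Gross pay = $2,252.95 + $772.44 = $3,025.39
Dependent care FSA: $224.31
457(b) deferral: $3,025.39 × 0.0925 = $279.85
Pre-tax total = $224.31 + $279.85 = $504.16
Taxable wages = $3,025.39 − $504.16 = $2,521.23
Municipal income tax: $2,521.23 × 0.01 = $25.21
Federal withholding: $2,521.23 × 0.215 = $542.06
State tax withheld: $2,521.23 × 0.06 = $151.27
SDI: $3,025.39 × 0.005 = $15.13
State unemployment insurance (employee share): $3,025.39 × 0.01 = $30.25
Medicare: $3,025.39 × 0.015 = $45.38
Charitable contribution: $64.65
Union dues: $253.47
Gym membership: $202.45
Total deductions = $224.31 + $279.85 + $25.21 + $542.06 + $151.27 + $15.13 + $30.25 + $45.38 + $64.65 + $253.47 + $202.45 = $1,834.03
Net pay = $3,025.39 − $1,834.03 = $1,191.36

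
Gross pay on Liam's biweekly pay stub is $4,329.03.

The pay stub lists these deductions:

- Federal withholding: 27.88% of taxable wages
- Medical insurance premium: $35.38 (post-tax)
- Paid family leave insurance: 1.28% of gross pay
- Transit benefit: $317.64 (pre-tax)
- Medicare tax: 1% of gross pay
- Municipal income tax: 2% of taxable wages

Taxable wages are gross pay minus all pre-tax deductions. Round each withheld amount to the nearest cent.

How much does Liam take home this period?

$2,678.70

Transit benefit: $317.64
Taxable wages = $4,329.03 − $317.64 = $4,011.39
Municipal income tax: $4,011.39 × 0.02 = $80.23
Federal withholding: $4,011.39 × 0.2788 = $1,118.38
Paid family leave insurance: $4,329.03 × 0.0128 = $55.41
Medicare tax: $4,329.03 × 0.01 = $43.29
Medical insurance premium: $35.38
Total deductions = $317.64 + $80.23 + $1,118.38 + $55.41 + $43.29 + $35.38 = $1,650.33
Net pay = $4,329.03 − $1,650.33 = $2,678.70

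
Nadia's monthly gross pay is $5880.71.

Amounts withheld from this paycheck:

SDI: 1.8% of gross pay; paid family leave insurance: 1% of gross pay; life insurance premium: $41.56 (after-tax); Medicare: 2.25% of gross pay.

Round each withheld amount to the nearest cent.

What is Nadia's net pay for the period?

$5542.17

Medicare: $5880.71 × 0.0225 = $132.32
Paid family leave insurance: $5880.71 × 0.01 = $58.81
SDI: $5880.71 × 0.018 = $105.85
Life insurance premium: $41.56
Total deductions = $132.32 + $58.81 + $105.85 + $41.56 = $338.54
Net pay = $5880.71 − $338.54 = $5542.17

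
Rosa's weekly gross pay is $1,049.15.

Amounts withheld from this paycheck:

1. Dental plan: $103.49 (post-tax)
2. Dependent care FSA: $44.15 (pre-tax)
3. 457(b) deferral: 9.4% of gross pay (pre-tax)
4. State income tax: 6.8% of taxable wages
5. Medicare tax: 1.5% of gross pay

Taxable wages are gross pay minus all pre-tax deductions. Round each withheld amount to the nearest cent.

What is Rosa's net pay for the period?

Dependent care FSA: $44.15
457(b) deferral: $1,049.15 × 0.094 = $98.62
Pre-tax total = $44.15 + $98.62 = $142.77
Taxable wages = $1,049.15 − $142.77 = $906.38
State income tax: $906.38 × 0.068 = $61.63
Medicare tax: $1,049.15 × 0.015 = $15.74
Dental plan: $103.49
Total deductions = $44.15 + $98.62 + $61.63 + $15.74 + $103.49 = $323.63
Net pay = $1,049.15 − $323.63 = $725.52

$725.52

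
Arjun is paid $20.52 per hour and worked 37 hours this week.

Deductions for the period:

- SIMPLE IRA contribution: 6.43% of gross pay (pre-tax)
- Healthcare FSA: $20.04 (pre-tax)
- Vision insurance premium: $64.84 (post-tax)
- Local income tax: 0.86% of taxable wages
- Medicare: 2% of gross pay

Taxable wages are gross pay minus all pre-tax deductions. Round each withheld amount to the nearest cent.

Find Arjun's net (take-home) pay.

$604.42

Gross pay: 37 × $20.52 = $759.24
Healthcare FSA: $20.04
SIMPLE IRA contribution: $759.24 × 0.0643 = $48.82
Pre-tax total = $20.04 + $48.82 = $68.86
Taxable wages = $759.24 − $68.86 = $690.38
Local income tax: $690.38 × 0.0086 = $5.94
Medicare: $759.24 × 0.02 = $15.18
Vision insurance premium: $64.84
Total deductions = $20.04 + $48.82 + $5.94 + $15.18 + $64.84 = $154.82
Net pay = $759.24 − $154.82 = $604.42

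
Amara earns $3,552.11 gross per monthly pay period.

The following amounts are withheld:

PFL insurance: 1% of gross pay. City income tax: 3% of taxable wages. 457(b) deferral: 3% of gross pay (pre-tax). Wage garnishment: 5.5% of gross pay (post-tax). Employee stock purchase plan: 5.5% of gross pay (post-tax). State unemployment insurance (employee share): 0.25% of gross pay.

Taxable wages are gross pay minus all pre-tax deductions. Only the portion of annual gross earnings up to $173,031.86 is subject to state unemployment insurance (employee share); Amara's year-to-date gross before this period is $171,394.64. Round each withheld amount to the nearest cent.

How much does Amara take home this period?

$2,911.83

457(b) deferral: $3,552.11 × 0.03 = $106.56
Taxable wages = $3,552.11 − $106.56 = $3,445.55
City income tax: $3,445.55 × 0.03 = $103.37
State unemployment insurance (employee share): only $173,031.86 − $171,394.64 = $1,637.22 of this check is subject → $1,637.22 × 0.0025 = $4.09
PFL insurance: $3,552.11 × 0.01 = $35.52
Wage garnishment: $3,552.11 × 0.055 = $195.37
Employee stock purchase plan: $3,552.11 × 0.055 = $195.37
Total deductions = $106.56 + $103.37 + $4.09 + $35.52 + $195.37 + $195.37 = $640.28
Net pay = $3,552.11 − $640.28 = $2,911.83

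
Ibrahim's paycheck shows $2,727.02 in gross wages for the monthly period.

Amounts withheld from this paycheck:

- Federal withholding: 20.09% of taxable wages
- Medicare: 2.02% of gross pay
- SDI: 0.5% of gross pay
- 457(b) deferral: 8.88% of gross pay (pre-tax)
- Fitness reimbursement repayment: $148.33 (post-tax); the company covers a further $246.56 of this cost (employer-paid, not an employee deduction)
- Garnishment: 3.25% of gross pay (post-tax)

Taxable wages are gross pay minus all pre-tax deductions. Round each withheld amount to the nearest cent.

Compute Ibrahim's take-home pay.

457(b) deferral: $2,727.02 × 0.0888 = $242.16
Taxable wages = $2,727.02 − $242.16 = $2,484.86
Federal withholding: $2,484.86 × 0.2009 = $499.21
Medicare: $2,727.02 × 0.0202 = $55.09
SDI: $2,727.02 × 0.005 = $13.64
Garnishment: $2,727.02 × 0.0325 = $88.63
Fitness reimbursement repayment: $148.33
(Employer's $246.56 toward fitness reimbursement repayment is not withheld from the employee.)
Total deductions = $242.16 + $499.21 + $55.09 + $13.64 + $88.63 + $148.33 = $1,047.06
Net pay = $2,727.02 − $1,047.06 = $1,679.96

$1,679.96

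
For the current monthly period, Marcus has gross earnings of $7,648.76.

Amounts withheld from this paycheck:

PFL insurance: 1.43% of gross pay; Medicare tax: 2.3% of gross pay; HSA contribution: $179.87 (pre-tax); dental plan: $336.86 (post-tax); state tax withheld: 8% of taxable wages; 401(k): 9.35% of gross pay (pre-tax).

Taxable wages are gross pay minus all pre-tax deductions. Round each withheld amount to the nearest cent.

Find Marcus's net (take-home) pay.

HSA contribution: $179.87
401(k): $7,648.76 × 0.0935 = $715.16
Pre-tax total = $179.87 + $715.16 = $895.03
Taxable wages = $7,648.76 − $895.03 = $6,753.73
State tax withheld: $6,753.73 × 0.08 = $540.30
PFL insurance: $7,648.76 × 0.0143 = $109.38
Medicare tax: $7,648.76 × 0.023 = $175.92
Dental plan: $336.86
Total deductions = $179.87 + $715.16 + $540.30 + $109.38 + $175.92 + $336.86 = $2,057.49
Net pay = $7,648.76 − $2,057.49 = $5,591.27

$5,591.27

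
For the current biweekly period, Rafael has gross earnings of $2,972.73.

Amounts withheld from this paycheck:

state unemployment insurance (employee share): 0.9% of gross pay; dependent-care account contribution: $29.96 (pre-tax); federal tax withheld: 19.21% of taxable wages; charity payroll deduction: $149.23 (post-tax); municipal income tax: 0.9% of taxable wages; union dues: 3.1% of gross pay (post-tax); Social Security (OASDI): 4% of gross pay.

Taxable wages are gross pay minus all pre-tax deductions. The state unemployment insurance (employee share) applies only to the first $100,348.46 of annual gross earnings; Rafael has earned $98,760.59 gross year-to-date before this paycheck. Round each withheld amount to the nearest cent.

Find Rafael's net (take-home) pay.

$1,976.40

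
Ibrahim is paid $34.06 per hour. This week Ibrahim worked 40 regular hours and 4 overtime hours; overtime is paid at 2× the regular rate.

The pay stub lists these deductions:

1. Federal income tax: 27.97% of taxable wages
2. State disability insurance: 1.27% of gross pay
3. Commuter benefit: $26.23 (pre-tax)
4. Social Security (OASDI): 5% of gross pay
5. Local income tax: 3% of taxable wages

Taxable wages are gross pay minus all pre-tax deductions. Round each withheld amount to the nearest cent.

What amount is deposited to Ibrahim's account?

Regular pay: 40 × $34.06 = $1,362.40
Overtime pay: 4 × $34.06 × 2 = $272.48
Gross pay = $1,362.40 + $272.48 = $1,634.88
Commuter benefit: $26.23
Taxable wages = $1,634.88 − $26.23 = $1,608.65
Federal income tax: $1,608.65 × 0.2797 = $449.94
Local income tax: $1,608.65 × 0.03 = $48.26
State disability insurance: $1,634.88 × 0.0127 = $20.76
Social Security (OASDI): $1,634.88 × 0.05 = $81.74
Total deductions = $26.23 + $449.94 + $48.26 + $20.76 + $81.74 = $626.93
Net pay = $1,634.88 − $626.93 = $1,007.95

$1,007.95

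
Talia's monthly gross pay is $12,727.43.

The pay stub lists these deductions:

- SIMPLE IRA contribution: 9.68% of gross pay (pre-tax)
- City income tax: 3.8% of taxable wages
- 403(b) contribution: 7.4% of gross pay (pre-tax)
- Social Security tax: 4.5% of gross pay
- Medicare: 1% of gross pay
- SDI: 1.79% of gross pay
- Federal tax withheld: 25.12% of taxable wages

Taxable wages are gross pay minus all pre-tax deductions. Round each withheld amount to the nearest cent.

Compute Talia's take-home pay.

403(b) contribution: $12,727.43 × 0.074 = $941.83
SIMPLE IRA contribution: $12,727.43 × 0.0968 = $1,232.02
Pre-tax total = $941.83 + $1,232.02 = $2,173.85
Taxable wages = $12,727.43 − $2,173.85 = $10,553.58
City income tax: $10,553.58 × 0.038 = $401.04
Federal tax withheld: $10,553.58 × 0.2512 = $2,651.06
Social Security tax: $12,727.43 × 0.045 = $572.73
Medicare: $12,727.43 × 0.01 = $127.27
SDI: $12,727.43 × 0.0179 = $227.82
Total deductions = $941.83 + $1,232.02 + $401.04 + $2,651.06 + $572.73 + $127.27 + $227.82 = $6,153.77
Net pay = $12,727.43 − $6,153.77 = $6,573.66

$6,573.66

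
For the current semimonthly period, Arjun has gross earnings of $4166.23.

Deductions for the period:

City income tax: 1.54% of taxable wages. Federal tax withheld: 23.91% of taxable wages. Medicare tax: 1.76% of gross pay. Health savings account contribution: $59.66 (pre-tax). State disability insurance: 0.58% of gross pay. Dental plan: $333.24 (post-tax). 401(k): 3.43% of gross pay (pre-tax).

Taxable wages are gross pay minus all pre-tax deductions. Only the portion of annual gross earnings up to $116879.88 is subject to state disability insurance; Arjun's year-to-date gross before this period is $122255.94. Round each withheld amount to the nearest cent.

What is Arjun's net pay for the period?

Health savings account contribution: $59.66
401(k): $4166.23 × 0.0343 = $142.90
Pre-tax total = $59.66 + $142.90 = $202.56
Taxable wages = $4166.23 − $202.56 = $3963.67
City income tax: $3963.67 × 0.0154 = $61.04
Federal tax withheld: $3963.67 × 0.2391 = $947.71
State disability insurance: annual cap $116879.88 already reached (YTD $122255.94), so $0.00
Medicare tax: $4166.23 × 0.0176 = $73.33
Dental plan: $333.24
Total deductions = $59.66 + $142.90 + $61.04 + $947.71 + $0.00 + $73.33 + $333.24 = $1617.88
Net pay = $4166.23 − $1617.88 = $2548.35

$2548.35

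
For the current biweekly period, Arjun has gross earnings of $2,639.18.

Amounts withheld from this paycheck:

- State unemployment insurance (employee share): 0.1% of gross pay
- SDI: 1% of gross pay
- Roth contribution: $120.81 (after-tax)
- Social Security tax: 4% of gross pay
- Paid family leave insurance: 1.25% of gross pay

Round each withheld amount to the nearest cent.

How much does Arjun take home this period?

$2,350.78

Social Security tax: $2,639.18 × 0.04 = $105.57
Paid family leave insurance: $2,639.18 × 0.0125 = $32.99
SDI: $2,639.18 × 0.01 = $26.39
State unemployment insurance (employee share): $2,639.18 × 0.001 = $2.64
Roth contribution: $120.81
Total deductions = $105.57 + $32.99 + $26.39 + $2.64 + $120.81 = $288.40
Net pay = $2,639.18 − $288.40 = $2,350.78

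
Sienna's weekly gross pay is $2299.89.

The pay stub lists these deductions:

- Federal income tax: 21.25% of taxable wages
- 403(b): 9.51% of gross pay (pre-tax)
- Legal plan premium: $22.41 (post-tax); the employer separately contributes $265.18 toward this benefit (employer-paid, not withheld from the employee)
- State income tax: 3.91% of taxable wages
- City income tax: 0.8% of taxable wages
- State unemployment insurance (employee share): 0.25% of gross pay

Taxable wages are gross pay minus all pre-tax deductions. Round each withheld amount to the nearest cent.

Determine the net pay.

$1512.74

403(b): $2299.89 × 0.0951 = $218.72
Taxable wages = $2299.89 − $218.72 = $2081.17
Federal income tax: $2081.17 × 0.2125 = $442.25
City income tax: $2081.17 × 0.008 = $16.65
State income tax: $2081.17 × 0.0391 = $81.37
State unemployment insurance (employee share): $2299.89 × 0.0025 = $5.75
Legal plan premium: $22.41
(Employer's $265.18 toward legal plan premium is not withheld from the employee.)
Total deductions = $218.72 + $442.25 + $16.65 + $81.37 + $5.75 + $22.41 = $787.15
Net pay = $2299.89 − $787.15 = $1512.74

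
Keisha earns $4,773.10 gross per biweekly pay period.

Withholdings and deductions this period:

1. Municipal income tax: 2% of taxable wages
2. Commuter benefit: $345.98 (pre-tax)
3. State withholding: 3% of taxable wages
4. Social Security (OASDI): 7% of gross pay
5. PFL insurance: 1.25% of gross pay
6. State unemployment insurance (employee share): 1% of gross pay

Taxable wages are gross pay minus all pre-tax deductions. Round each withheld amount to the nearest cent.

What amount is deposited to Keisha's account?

$3,764.26

Commuter benefit: $345.98
Taxable wages = $4,773.10 − $345.98 = $4,427.12
Municipal income tax: $4,427.12 × 0.02 = $88.54
State withholding: $4,427.12 × 0.03 = $132.81
PFL insurance: $4,773.10 × 0.0125 = $59.66
State unemployment insurance (employee share): $4,773.10 × 0.01 = $47.73
Social Security (OASDI): $4,773.10 × 0.07 = $334.12
Total deductions = $345.98 + $88.54 + $132.81 + $59.66 + $47.73 + $334.12 = $1,008.84
Net pay = $4,773.10 − $1,008.84 = $3,764.26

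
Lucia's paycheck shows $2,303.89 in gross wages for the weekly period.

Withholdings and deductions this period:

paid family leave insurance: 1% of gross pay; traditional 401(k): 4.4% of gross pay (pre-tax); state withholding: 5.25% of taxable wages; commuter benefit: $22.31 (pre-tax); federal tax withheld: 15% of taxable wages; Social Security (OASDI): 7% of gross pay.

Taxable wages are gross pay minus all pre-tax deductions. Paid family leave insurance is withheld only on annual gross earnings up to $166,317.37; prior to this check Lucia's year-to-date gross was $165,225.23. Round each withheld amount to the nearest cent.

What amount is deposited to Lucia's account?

$1,566.53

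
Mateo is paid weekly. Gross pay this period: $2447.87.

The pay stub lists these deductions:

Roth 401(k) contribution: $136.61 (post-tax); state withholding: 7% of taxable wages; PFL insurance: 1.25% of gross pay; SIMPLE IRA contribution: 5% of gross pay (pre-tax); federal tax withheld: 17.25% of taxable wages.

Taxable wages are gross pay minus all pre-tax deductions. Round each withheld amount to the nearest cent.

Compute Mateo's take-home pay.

SIMPLE IRA contribution: $2447.87 × 0.05 = $122.39
Taxable wages = $2447.87 − $122.39 = $2325.48
State withholding: $2325.48 × 0.07 = $162.78
Federal tax withheld: $2325.48 × 0.1725 = $401.15
PFL insurance: $2447.87 × 0.0125 = $30.60
Roth 401(k) contribution: $136.61
Total deductions = $122.39 + $162.78 + $401.15 + $30.60 + $136.61 = $853.53
Net pay = $2447.87 − $853.53 = $1594.34

$1594.34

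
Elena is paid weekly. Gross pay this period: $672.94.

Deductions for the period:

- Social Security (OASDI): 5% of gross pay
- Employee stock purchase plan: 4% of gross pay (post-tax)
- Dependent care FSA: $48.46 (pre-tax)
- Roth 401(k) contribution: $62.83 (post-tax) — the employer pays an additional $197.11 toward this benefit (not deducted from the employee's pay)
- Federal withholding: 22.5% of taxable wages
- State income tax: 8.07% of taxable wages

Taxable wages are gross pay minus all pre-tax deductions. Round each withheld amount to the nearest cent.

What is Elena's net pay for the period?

Dependent care FSA: $48.46
Taxable wages = $672.94 − $48.46 = $624.48
State income tax: $624.48 × 0.0807 = $50.40
Federal withholding: $624.48 × 0.225 = $140.51
Social Security (OASDI): $672.94 × 0.05 = $33.65
Employee stock purchase plan: $672.94 × 0.04 = $26.92
Roth 401(k) contribution: $62.83
(Employer's $197.11 toward Roth 401(k) contribution is not withheld from the employee.)
Total deductions = $48.46 + $50.40 + $140.51 + $33.65 + $26.92 + $62.83 = $362.77
Net pay = $672.94 − $362.77 = $310.17

$310.17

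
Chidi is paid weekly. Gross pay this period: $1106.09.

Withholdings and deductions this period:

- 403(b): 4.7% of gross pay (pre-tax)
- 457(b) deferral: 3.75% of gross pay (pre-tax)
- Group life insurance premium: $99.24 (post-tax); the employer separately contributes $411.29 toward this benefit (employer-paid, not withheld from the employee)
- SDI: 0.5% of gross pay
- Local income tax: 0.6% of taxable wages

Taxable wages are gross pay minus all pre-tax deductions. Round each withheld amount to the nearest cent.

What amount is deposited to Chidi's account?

$901.77

403(b): $1106.09 × 0.047 = $51.99
457(b) deferral: $1106.09 × 0.0375 = $41.48
Pre-tax total = $51.99 + $41.48 = $93.47
Taxable wages = $1106.09 − $93.47 = $1012.62
Local income tax: $1012.62 × 0.006 = $6.08
SDI: $1106.09 × 0.005 = $5.53
Group life insurance premium: $99.24
(Employer's $411.29 toward group life insurance premium is not withheld from the employee.)
Total deductions = $51.99 + $41.48 + $6.08 + $5.53 + $99.24 = $204.32
Net pay = $1106.09 − $204.32 = $901.77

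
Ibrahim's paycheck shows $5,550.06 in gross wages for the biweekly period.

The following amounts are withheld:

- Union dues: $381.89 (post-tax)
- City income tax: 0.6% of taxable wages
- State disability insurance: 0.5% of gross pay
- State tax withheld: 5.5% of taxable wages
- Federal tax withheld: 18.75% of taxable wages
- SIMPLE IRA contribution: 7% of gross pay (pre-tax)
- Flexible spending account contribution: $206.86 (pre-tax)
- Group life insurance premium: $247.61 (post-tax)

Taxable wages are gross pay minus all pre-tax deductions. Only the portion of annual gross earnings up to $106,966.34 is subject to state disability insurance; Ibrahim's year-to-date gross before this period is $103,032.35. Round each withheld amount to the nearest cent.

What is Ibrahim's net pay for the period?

SIMPLE IRA contribution: $5,550.06 × 0.07 = $388.50
Flexible spending account contribution: $206.86
Pre-tax total = $388.50 + $206.86 = $595.36
Taxable wages = $5,550.06 − $595.36 = $4,954.70
Federal tax withheld: $4,954.70 × 0.1875 = $929.01
City income tax: $4,954.70 × 0.006 = $29.73
State tax withheld: $4,954.70 × 0.055 = $272.51
State disability insurance: only $106,966.34 − $103,032.35 = $3,933.99 of this check is subject → $3,933.99 × 0.005 = $19.67
Union dues: $381.89
Group life insurance premium: $247.61
Total deductions = $388.50 + $206.86 + $929.01 + $29.73 + $272.51 + $19.67 + $381.89 + $247.61 = $2,475.78
Net pay = $5,550.06 − $2,475.78 = $3,074.28

$3,074.28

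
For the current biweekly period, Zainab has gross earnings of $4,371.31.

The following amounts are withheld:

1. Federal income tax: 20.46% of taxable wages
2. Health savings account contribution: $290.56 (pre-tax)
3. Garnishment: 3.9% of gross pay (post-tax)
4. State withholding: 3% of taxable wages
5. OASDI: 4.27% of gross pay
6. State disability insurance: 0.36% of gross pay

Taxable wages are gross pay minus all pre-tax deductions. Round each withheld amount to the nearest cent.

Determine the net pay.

Health savings account contribution: $290.56
Taxable wages = $4,371.31 − $290.56 = $4,080.75
Federal income tax: $4,080.75 × 0.2046 = $834.92
State withholding: $4,080.75 × 0.03 = $122.42
OASDI: $4,371.31 × 0.0427 = $186.65
State disability insurance: $4,371.31 × 0.0036 = $15.74
Garnishment: $4,371.31 × 0.039 = $170.48
Total deductions = $290.56 + $834.92 + $122.42 + $186.65 + $15.74 + $170.48 = $1,620.77
Net pay = $4,371.31 − $1,620.77 = $2,750.54

$2,750.54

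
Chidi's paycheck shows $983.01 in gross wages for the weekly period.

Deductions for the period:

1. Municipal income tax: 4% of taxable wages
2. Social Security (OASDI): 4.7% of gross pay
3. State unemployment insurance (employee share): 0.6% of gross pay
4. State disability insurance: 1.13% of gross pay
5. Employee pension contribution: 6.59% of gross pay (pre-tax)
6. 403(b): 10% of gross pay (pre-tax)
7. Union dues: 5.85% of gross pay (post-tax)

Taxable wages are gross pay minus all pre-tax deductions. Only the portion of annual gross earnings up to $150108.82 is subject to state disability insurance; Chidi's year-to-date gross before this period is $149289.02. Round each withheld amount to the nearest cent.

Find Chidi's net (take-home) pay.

403(b): $983.01 × 0.1 = $98.30
Employee pension contribution: $983.01 × 0.0659 = $64.78
Pre-tax total = $98.30 + $64.78 = $163.08
Taxable wages = $983.01 − $163.08 = $819.93
Municipal income tax: $819.93 × 0.04 = $32.80
Social Security (OASDI): $983.01 × 0.047 = $46.20
State unemployment insurance (employee share): $983.01 × 0.006 = $5.90
State disability insurance: only $150108.82 − $149289.02 = $819.80 of this check is subject → $819.80 × 0.0113 = $9.26
Union dues: $983.01 × 0.0585 = $57.51
Total deductions = $98.30 + $64.78 + $32.80 + $46.20 + $5.90 + $9.26 + $57.51 = $314.75
Net pay = $983.01 − $314.75 = $668.26

$668.26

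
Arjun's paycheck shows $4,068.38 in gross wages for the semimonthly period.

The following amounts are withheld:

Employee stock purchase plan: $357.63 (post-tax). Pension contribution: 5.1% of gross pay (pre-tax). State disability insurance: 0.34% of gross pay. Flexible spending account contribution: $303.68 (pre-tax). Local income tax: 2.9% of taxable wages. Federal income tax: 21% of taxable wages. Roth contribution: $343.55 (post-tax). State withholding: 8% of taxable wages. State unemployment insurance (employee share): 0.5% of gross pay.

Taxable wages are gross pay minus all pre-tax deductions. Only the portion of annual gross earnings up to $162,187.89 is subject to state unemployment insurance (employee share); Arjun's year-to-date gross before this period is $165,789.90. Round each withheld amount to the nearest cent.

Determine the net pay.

$1,707.45

Flexible spending account contribution: $303.68
Pension contribution: $4,068.38 × 0.051 = $207.49
Pre-tax total = $303.68 + $207.49 = $511.17
Taxable wages = $4,068.38 − $511.17 = $3,557.21
Local income tax: $3,557.21 × 0.029 = $103.16
State withholding: $3,557.21 × 0.08 = $284.58
Federal income tax: $3,557.21 × 0.21 = $747.01
State unemployment insurance (employee share): annual cap $162,187.89 already reached (YTD $165,789.90), so $0.00
State disability insurance: $4,068.38 × 0.0034 = $13.83
Employee stock purchase plan: $357.63
Roth contribution: $343.55
Total deductions = $303.68 + $207.49 + $103.16 + $284.58 + $747.01 + $0.00 + $13.83 + $357.63 + $343.55 = $2,360.93
Net pay = $4,068.38 − $2,360.93 = $1,707.45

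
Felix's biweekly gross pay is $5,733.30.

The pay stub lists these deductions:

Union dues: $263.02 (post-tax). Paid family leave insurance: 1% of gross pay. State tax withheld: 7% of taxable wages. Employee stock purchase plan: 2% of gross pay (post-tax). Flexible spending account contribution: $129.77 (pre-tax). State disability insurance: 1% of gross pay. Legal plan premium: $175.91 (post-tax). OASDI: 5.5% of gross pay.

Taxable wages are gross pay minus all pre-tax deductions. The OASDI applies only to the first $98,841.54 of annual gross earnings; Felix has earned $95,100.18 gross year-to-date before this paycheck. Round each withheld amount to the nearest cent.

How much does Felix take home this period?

$4,337.25

Flexible spending account contribution: $129.77
Taxable wages = $5,733.30 − $129.77 = $5,603.53
State tax withheld: $5,603.53 × 0.07 = $392.25
Paid family leave insurance: $5,733.30 × 0.01 = $57.33
State disability insurance: $5,733.30 × 0.01 = $57.33
OASDI: only $98,841.54 − $95,100.18 = $3,741.36 of this check is subject → $3,741.36 × 0.055 = $205.77
Legal plan premium: $175.91
Employee stock purchase plan: $5,733.30 × 0.02 = $114.67
Union dues: $263.02
Total deductions = $129.77 + $392.25 + $57.33 + $57.33 + $205.77 + $175.91 + $114.67 + $263.02 = $1,396.05
Net pay = $5,733.30 − $1,396.05 = $4,337.25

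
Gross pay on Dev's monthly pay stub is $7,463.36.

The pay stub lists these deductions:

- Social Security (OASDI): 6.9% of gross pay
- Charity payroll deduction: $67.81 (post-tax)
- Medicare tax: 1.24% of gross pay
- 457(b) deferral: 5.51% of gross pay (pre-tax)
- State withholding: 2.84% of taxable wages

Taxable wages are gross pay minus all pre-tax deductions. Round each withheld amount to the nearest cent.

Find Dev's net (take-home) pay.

$6,176.52

457(b) deferral: $7,463.36 × 0.0551 = $411.23
Taxable wages = $7,463.36 − $411.23 = $7,052.13
State withholding: $7,052.13 × 0.0284 = $200.28
Social Security (OASDI): $7,463.36 × 0.069 = $514.97
Medicare tax: $7,463.36 × 0.0124 = $92.55
Charity payroll deduction: $67.81
Total deductions = $411.23 + $200.28 + $514.97 + $92.55 + $67.81 = $1,286.84
Net pay = $7,463.36 − $1,286.84 = $6,176.52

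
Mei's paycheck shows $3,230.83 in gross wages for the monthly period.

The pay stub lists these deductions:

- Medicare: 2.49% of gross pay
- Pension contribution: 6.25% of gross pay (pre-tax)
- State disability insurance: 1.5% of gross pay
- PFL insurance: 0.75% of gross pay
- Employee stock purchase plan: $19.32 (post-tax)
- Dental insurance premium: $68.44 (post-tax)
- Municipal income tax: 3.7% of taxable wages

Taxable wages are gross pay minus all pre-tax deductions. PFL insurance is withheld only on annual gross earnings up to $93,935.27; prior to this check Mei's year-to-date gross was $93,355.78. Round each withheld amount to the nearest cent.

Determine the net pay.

$2,695.81

Pension contribution: $3,230.83 × 0.0625 = $201.93
Taxable wages = $3,230.83 − $201.93 = $3,028.90
Municipal income tax: $3,028.90 × 0.037 = $112.07
PFL insurance: only $93,935.27 − $93,355.78 = $579.49 of this check is subject → $579.49 × 0.0075 = $4.35
Medicare: $3,230.83 × 0.0249 = $80.45
State disability insurance: $3,230.83 × 0.015 = $48.46
Dental insurance premium: $68.44
Employee stock purchase plan: $19.32
Total deductions = $201.93 + $112.07 + $4.35 + $80.45 + $48.46 + $68.44 + $19.32 = $535.02
Net pay = $3,230.83 − $535.02 = $2,695.81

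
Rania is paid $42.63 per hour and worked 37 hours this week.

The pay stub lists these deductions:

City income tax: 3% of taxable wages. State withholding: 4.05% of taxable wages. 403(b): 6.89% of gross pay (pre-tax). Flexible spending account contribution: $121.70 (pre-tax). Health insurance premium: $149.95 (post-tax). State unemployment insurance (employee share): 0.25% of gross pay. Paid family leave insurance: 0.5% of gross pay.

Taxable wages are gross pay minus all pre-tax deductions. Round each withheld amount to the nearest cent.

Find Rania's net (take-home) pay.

$1,090.19

Gross pay: 37 × $42.63 = $1,577.31
403(b): $1,577.31 × 0.0689 = $108.68
Flexible spending account contribution: $121.70
Pre-tax total = $108.68 + $121.70 = $230.38
Taxable wages = $1,577.31 − $230.38 = $1,346.93
City income tax: $1,346.93 × 0.03 = $40.41
State withholding: $1,346.93 × 0.0405 = $54.55
Paid family leave insurance: $1,577.31 × 0.005 = $7.89
State unemployment insurance (employee share): $1,577.31 × 0.0025 = $3.94
Health insurance premium: $149.95
Total deductions = $108.68 + $121.70 + $40.41 + $54.55 + $7.89 + $3.94 + $149.95 = $487.12
Net pay = $1,577.31 − $487.12 = $1,090.19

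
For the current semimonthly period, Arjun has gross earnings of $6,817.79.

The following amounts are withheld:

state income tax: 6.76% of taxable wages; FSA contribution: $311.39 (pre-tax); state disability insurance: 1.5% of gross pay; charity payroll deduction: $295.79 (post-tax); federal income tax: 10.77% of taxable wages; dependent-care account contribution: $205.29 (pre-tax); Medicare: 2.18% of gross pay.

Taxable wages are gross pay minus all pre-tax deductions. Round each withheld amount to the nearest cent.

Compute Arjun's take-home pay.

Dependent-care account contribution: $205.29
FSA contribution: $311.39
Pre-tax total = $205.29 + $311.39 = $516.68
Taxable wages = $6,817.79 − $516.68 = $6,301.11
Federal income tax: $6,301.11 × 0.1077 = $678.63
State income tax: $6,301.11 × 0.0676 = $425.96
State disability insurance: $6,817.79 × 0.015 = $102.27
Medicare: $6,817.79 × 0.0218 = $148.63
Charity payroll deduction: $295.79
Total deductions = $205.29 + $311.39 + $678.63 + $425.96 + $102.27 + $148.63 + $295.79 = $2,167.96
Net pay = $6,817.79 − $2,167.96 = $4,649.83

$4,649.83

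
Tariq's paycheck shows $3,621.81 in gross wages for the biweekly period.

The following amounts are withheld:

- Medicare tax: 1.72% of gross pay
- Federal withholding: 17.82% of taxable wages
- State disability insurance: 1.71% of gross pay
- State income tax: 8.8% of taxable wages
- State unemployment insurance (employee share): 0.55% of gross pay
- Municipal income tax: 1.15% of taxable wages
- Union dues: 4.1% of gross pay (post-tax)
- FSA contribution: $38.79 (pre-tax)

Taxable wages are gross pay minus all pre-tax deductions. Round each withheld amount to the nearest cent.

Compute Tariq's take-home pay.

$2,295.38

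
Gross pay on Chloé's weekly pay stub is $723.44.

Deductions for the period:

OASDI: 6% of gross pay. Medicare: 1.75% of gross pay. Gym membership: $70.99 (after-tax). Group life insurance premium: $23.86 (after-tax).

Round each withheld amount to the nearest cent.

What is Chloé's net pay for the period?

$572.52

OASDI: $723.44 × 0.06 = $43.41
Medicare: $723.44 × 0.0175 = $12.66
Group life insurance premium: $23.86
Gym membership: $70.99
Total deductions = $43.41 + $12.66 + $23.86 + $70.99 = $150.92
Net pay = $723.44 − $150.92 = $572.52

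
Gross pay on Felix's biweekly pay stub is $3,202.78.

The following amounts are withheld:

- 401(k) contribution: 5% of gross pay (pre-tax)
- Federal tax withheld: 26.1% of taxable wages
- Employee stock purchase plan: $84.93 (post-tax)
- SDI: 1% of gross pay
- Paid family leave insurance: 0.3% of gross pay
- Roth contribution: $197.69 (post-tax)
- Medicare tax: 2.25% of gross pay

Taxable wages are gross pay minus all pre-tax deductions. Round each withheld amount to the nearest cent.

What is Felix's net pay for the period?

$1,852.19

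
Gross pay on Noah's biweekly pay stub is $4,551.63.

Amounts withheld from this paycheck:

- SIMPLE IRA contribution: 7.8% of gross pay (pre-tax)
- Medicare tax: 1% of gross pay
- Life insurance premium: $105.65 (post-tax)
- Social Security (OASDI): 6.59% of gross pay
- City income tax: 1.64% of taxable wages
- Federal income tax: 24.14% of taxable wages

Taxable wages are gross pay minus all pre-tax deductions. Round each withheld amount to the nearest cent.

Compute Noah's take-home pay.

$2,663.60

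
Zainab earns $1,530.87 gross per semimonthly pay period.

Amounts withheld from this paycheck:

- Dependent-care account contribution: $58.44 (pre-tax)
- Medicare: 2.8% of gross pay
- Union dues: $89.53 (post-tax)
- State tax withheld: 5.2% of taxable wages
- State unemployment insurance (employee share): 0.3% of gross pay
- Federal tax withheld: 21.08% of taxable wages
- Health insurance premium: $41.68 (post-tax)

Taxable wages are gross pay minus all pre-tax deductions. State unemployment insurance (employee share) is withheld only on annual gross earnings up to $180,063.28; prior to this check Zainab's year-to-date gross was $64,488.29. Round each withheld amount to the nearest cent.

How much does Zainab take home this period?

$906.81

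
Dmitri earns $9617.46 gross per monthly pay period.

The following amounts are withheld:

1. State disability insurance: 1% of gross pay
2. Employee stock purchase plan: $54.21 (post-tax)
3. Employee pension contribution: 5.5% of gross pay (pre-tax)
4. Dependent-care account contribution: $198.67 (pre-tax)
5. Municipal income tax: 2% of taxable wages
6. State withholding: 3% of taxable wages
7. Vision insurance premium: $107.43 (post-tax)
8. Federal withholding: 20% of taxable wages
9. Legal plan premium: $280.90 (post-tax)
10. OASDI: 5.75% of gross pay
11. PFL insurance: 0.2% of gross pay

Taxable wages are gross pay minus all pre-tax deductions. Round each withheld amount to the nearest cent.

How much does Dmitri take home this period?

Employee pension contribution: $9617.46 × 0.055 = $528.96
Dependent-care account contribution: $198.67
Pre-tax total = $528.96 + $198.67 = $727.63
Taxable wages = $9617.46 − $727.63 = $8889.83
State withholding: $8889.83 × 0.03 = $266.69
Federal withholding: $8889.83 × 0.2 = $1777.97
Municipal income tax: $8889.83 × 0.02 = $177.80
OASDI: $9617.46 × 0.0575 = $553.00
State disability insurance: $9617.46 × 0.01 = $96.17
PFL insurance: $9617.46 × 0.002 = $19.23
Vision insurance premium: $107.43
Legal plan premium: $280.90
Employee stock purchase plan: $54.21
Total deductions = $528.96 + $198.67 + $266.69 + $1777.97 + $177.80 + $553.00 + $96.17 + $19.23 + $107.43 + $280.90 + $54.21 = $4061.03
Net pay = $9617.46 − $4061.03 = $5556.43

$5556.43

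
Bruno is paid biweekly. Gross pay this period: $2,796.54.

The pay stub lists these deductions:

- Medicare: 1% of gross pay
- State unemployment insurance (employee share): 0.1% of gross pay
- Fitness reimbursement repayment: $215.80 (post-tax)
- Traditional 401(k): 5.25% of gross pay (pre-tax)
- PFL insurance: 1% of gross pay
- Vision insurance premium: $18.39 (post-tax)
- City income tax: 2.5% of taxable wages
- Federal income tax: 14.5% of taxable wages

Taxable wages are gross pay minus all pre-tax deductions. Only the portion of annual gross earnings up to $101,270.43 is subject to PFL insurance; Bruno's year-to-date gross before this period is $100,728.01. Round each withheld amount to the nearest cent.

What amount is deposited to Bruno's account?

Traditional 401(k): $2,796.54 × 0.0525 = $146.82
Taxable wages = $2,796.54 − $146.82 = $2,649.72
Federal income tax: $2,649.72 × 0.145 = $384.21
City income tax: $2,649.72 × 0.025 = $66.24
Medicare: $2,796.54 × 0.01 = $27.97
PFL insurance: only $101,270.43 − $100,728.01 = $542.42 of this check is subject → $542.42 × 0.01 = $5.42
State unemployment insurance (employee share): $2,796.54 × 0.001 = $2.80
Vision insurance premium: $18.39
Fitness reimbursement repayment: $215.80
Total deductions = $146.82 + $384.21 + $66.24 + $27.97 + $5.42 + $2.80 + $18.39 + $215.80 = $867.65
Net pay = $2,796.54 − $867.65 = $1,928.89

$1,928.89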